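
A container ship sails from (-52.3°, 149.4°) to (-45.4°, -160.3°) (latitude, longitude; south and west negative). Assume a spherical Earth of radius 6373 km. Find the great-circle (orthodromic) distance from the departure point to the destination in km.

3683 km

cos σ = sin φ₁ sin φ₂ + cos φ₁ cos φ₂ cos Δλ
      = sin(-52.30°)sin(-45.40°) + cos(-52.30°)cos(-45.40°)cos(50.30°) = 0.8376
σ = 33.107° → d = Rσ = 6373·0.57783 = 3683 km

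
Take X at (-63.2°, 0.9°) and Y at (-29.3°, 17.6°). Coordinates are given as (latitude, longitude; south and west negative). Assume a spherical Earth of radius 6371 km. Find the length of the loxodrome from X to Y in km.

Rhumb course C = atan2(Δλ, Δψ) with Δψ = ln[tan(π/4+φ₂/2)/tan(π/4+φ₁/2)] = +0.8993, Δλ = +0.2915 → C = 17.96°
d = R·|Δφ| / |cos C| = 6371·0.59167 / 0.95128 = 3963 km

3963 km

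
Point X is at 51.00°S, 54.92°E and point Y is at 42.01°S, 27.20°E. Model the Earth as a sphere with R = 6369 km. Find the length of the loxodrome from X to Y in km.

2338 km

Δψ = ln[tan(π/4+φ₂/2)/tan(π/4+φ₁/2)] = +0.2287;  Δφ = +0.1569 rad,  Δλ = -0.4838 rad
q = Δφ/Δψ = 0.6860
d = R·√(Δφ² + q²Δλ²) = 6369·0.36712 = 2338 km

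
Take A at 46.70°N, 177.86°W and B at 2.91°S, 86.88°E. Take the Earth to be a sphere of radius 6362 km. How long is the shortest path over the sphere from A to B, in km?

10629 km

cos σ = sin φ₁ sin φ₂ + cos φ₁ cos φ₂ cos Δλ
      = sin(46.70°)sin(-2.91°) + cos(46.70°)cos(-2.91°)cos(-95.26°) = -0.0997
σ = 95.724° → d = Rσ = 6362·1.67070 = 10629 km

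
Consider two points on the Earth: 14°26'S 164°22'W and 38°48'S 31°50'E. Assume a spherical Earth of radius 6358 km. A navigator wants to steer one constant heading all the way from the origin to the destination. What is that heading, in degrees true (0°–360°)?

Δψ = ln[tan(π/4+φ₂/2)/tan(π/4+φ₁/2)] = -0.4812
Δλ = -2.8588 rad (taken the short way round)
course = atan2(Δλ, Δψ) = 260.45°

260.4°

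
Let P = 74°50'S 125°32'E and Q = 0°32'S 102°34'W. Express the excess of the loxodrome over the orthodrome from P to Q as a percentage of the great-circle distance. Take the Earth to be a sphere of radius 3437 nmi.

13.6%

Great circle: σ = 1.7373 rad → d_gc = Rσ = 5971.1 nmi
Rhumb: Δφ = +1.2968, Δλ = +2.3021, Δψ = +2.0071, q = Δφ/Δψ = 0.6461 → d_rh = R√(Δφ²+q²Δλ²) = 6782.2 nmi
Excess = (6782.2 − 5971.1) / 5971.1 = 811.1 / 5971.1 = 13.58% ≈ 13.6%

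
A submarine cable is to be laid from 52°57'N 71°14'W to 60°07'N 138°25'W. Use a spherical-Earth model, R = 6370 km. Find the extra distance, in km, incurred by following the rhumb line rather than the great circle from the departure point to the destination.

Great circle: cos σ = sin φ₁ sin φ₂ + cos φ₁ cos φ₂ cos Δλ,  σ = 0.6294 rad → d_gc = 4009.0 km
Rhumb line: Δψ = +0.2277, q = Δφ/Δψ = 0.5494, d_rh = R√(Δφ²+q²Δλ²) = 4180.6 km
Excess = 4180.6 − 4009.0 = 171.6 ≈ 172 km

172 km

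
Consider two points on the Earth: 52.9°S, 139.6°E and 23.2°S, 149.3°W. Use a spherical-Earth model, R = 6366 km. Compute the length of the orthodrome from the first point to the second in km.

Haversine: a = sin²(Δφ/2)+cos φ₁ cos φ₂ sin²(Δλ/2) = 0.25310;  σ = 2·atan2(√a,√(1−a))
σ = 60.410° → d = Rσ = 6366·1.05435 = 6712 km

6712 km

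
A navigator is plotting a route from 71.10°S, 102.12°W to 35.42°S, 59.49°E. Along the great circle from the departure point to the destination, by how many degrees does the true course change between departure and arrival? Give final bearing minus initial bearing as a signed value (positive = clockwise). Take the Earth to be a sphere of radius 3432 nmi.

-158.2°

At departure: θ₁ = atan2(sin Δλ cos φ₂, cos φ₁ sin φ₂ − sin φ₁ cos φ₂ cos Δλ) = 164.38°
At arrival: θ₂ = atan2(sin Δλ cos φ₁, −cos φ₂ sin φ₁ + sin φ₂ cos φ₁ cos Δλ) = 6.15°
Δθ = θ₂ − θ₁ = -158.2°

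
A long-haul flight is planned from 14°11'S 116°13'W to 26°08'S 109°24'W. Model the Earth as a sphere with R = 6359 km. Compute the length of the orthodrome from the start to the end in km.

Haversine: a = sin²(Δφ/2)+cos φ₁ cos φ₂ sin²(Δλ/2) = 0.01391;  σ = 2·atan2(√a,√(1−a))
σ = 13.548° → d = Rσ = 6359·0.23645 = 1504 km

1504 km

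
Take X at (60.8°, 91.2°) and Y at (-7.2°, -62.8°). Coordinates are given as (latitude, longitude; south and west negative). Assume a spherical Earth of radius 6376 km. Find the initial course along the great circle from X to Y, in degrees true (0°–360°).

328.8°

θ = atan2( sin Δλ·cos φ₂ ,  cos φ₁ sin φ₂ − sin φ₁ cos φ₂ cos Δλ )
  = atan2(-0.4349, +0.7172) = 328.77°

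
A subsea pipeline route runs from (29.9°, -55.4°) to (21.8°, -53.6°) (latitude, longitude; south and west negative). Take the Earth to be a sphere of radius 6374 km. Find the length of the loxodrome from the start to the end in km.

Rhumb course C = atan2(Δλ, Δψ) with Δψ = ln[tan(π/4+φ₂/2)/tan(π/4+φ₁/2)] = -0.1573, Δλ = +0.0314 → C = 168.70°
d = R·|Δφ| / |cos C| = 6374·0.14137 / 0.98063 = 919 km

919 km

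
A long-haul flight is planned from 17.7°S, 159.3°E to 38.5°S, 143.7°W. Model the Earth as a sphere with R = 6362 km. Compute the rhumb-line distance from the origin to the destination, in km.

Rhumb course C = atan2(Δλ, Δψ) with Δψ = ln[tan(π/4+φ₂/2)/tan(π/4+φ₁/2)] = -0.4151, Δλ = +0.9948 → C = 112.65°
d = R·|Δφ| / |cos C| = 6362·0.36303 / 0.38511 = 5997 km

5997 km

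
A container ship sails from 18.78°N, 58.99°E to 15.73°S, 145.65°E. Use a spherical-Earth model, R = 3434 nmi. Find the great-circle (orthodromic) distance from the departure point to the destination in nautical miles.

Haversine: a = sin²(Δφ/2)+cos φ₁ cos φ₂ sin²(Δλ/2) = 0.51709;  σ = 2·atan2(√a,√(1−a))
σ = 91.959° → d = Rσ = 3434·1.60499 = 5512 nmi

5512 nmi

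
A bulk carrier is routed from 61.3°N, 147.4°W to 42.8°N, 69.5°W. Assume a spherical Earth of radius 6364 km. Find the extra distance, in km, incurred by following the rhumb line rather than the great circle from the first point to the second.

285 km

Great circle: cos σ = sin φ₁ sin φ₂ + cos φ₁ cos φ₂ cos Δλ,  σ = 0.8368 rad → d_gc = 5325.5 km
Rhumb line: Δψ = -0.5352, q = Δφ/Δψ = 0.6033, d_rh = R√(Δφ²+q²Δλ²) = 5610.1 km
Excess = 5610.1 − 5325.5 = 284.6 ≈ 285 km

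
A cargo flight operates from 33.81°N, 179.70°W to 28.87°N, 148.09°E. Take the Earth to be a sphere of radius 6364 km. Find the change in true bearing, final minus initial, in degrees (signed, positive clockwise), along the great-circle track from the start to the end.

At departure: θ₁ = atan2(sin Δλ cos φ₂, cos φ₁ sin φ₂ − sin φ₁ cos φ₂ cos Δλ) = 268.64°
At arrival: θ₂ = atan2(sin Δλ cos φ₁, −cos φ₂ sin φ₁ + sin φ₂ cos φ₁ cos Δλ) = 251.54°
Δθ = θ₂ − θ₁ = -17.1°

-17.1°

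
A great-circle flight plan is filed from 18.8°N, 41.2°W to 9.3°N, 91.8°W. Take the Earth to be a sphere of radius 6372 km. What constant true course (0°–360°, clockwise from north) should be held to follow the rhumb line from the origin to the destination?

Meridional parts: M(φ₁)=+0.3342, M(φ₂)=+0.1630 → ΔM = -0.1711;  Δλ = -0.8831 rad
tan C = Δλ / ΔM = +5.1603 → C = 259.03°

259.0°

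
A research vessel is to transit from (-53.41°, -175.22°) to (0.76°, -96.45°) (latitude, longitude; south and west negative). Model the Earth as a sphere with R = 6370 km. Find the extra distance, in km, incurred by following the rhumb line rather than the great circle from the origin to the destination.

Great circle: cos σ = sin φ₁ sin φ₂ + cos φ₁ cos φ₂ cos Δλ,  σ = 1.4652 rad → d_gc = 9333.2 km
Rhumb line: Δψ = +1.1200, q = Δφ/Δψ = 0.8441, d_rh = R√(Δφ²+q²Δλ²) = 9535.0 km
Excess = 9535.0 − 9333.2 = 201.8 ≈ 202 km

202 km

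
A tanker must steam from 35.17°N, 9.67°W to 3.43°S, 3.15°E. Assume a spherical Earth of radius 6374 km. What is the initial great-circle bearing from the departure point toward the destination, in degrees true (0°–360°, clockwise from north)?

160.0°

N = sin Δλ·cos φ₂ = +0.2215;  D = cos φ₁ sin φ₂ − sin φ₁ cos φ₂ cos Δλ = -0.6095
initial course = atan2(N, D) = 160.03°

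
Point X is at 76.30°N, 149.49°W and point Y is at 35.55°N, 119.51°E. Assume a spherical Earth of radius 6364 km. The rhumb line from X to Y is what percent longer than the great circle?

8.0%

Great circle: σ = 0.9746 rad → d_gc = Rσ = 6202.3 km
Rhumb: Δφ = -0.7112, Δλ = -1.5882, Δψ = -1.4546, q = Δφ/Δψ = 0.4889 → d_rh = R√(Δφ²+q²Δλ²) = 6701.5 km
Excess = (6701.5 − 6202.3) / 6202.3 = 499.2 / 6202.3 = 8.049% ≈ 8.0%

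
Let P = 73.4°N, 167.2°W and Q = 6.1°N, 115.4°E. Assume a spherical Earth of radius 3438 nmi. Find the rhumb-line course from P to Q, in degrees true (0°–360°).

Δψ = ln[tan(π/4+φ₂/2)/tan(π/4+φ₁/2)] = -1.8183
Δλ = -1.3509 rad (taken the short way round)
course = atan2(Δλ, Δψ) = 216.61°

216.6°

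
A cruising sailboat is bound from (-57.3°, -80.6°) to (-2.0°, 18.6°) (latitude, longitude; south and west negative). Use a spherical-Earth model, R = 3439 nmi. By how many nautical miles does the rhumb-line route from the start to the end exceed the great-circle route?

Great circle: cos σ = sin φ₁ sin φ₂ + cos φ₁ cos φ₂ cos Δλ,  σ = 1.6278 rad → d_gc = 5597.9 nmi
Rhumb line: Δψ = +1.1914, q = Δφ/Δψ = 0.8101, d_rh = R√(Δφ²+q²Δλ²) = 5855.2 nmi
Excess = 5855.2 − 5597.9 = 257.3 ≈ 257 nmi

257 nmi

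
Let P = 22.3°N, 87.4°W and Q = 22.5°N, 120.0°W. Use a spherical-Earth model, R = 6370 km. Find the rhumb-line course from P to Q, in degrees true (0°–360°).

Δψ = ln[tan(π/4+φ₂/2)/tan(π/4+φ₁/2)] = +0.0038
Δλ = -0.5690 rad (taken the short way round)
course = atan2(Δλ, Δψ) = 270.38°

270.4°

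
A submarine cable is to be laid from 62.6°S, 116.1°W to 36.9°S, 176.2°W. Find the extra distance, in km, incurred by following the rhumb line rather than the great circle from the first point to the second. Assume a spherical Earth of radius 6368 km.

142 km

Great circle: cos σ = sin φ₁ sin φ₂ + cos φ₁ cos φ₂ cos Δλ,  σ = 0.7720 rad → d_gc = 4916.1 km
Rhumb line: Δψ = +0.7177, q = Δφ/Δψ = 0.6250, d_rh = R√(Δφ²+q²Δλ²) = 5058.3 km
Excess = 5058.3 − 4916.1 = 142.2 ≈ 142 km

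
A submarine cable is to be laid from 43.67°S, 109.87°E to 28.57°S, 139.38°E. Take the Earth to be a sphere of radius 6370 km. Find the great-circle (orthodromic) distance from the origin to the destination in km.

3111 km

Haversine: a = sin²(Δφ/2)+cos φ₁ cos φ₂ sin²(Δλ/2) = 0.05847;  σ = 2·atan2(√a,√(1−a))
σ = 27.986° → d = Rσ = 6370·0.48845 = 3111 km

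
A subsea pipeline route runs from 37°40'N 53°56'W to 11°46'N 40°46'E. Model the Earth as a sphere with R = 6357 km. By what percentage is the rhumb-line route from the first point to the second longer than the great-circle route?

Great circle: σ = 1.5096 rad → d_gc = Rσ = 9596.8 km
Rhumb: Δφ = -0.4520, Δλ = +1.6528, Δψ = -0.5038, q = Δφ/Δψ = 0.8973 → d_rh = R√(Δφ²+q²Δλ²) = 9855.8 km
Excess = (9855.8 − 9596.8) / 9596.8 = 259.0 / 9596.8 = 2.70% ≈ 2.7%

2.7%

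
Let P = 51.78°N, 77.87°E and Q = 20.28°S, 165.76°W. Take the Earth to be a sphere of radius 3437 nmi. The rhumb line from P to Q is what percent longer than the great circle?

3.0%

Great circle: σ = 2.1295 rad → d_gc = Rσ = 7319.0 nmi
Rhumb: Δφ = -1.2577, Δλ = +2.0310, Δψ = -1.4215, q = Δφ/Δψ = 0.8847 → d_rh = R√(Δφ²+q²Δλ²) = 7538.6 nmi
Excess = (7538.6 − 7319.0) / 7319.0 = 219.6 / 7319.0 = 3.00% ≈ 3.0%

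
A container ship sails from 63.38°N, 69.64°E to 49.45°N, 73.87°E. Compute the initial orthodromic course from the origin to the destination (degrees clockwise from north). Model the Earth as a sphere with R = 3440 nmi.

168.7°

θ = atan2( sin Δλ·cos φ₂ ,  cos φ₁ sin φ₂ − sin φ₁ cos φ₂ cos Δλ )
  = atan2(+0.0480, -0.2392) = 168.66°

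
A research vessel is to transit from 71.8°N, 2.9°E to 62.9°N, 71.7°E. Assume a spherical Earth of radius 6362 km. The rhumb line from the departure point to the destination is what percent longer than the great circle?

Great circle: σ = 0.4576 rad → d_gc = Rσ = 2911.0 km
Rhumb: Δφ = -0.1553, Δλ = +1.2008, Δψ = -0.4085, q = Δφ/Δψ = 0.3802 → d_rh = R√(Δφ²+q²Δλ²) = 3068.1 km
Excess = (3068.1 − 2911.0) / 2911.0 = 157.1 / 2911.0 = 5.40% ≈ 5.4%

5.4%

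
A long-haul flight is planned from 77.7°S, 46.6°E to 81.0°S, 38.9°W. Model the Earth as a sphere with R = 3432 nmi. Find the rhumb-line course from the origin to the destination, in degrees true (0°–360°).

258.1°

Meridional parts: M(φ₁)=-2.2279, M(φ₂)=-2.5421 → ΔM = -0.3142;  Δλ = -1.4923 rad
tan C = Δλ / ΔM = +4.7499 → C = 258.11°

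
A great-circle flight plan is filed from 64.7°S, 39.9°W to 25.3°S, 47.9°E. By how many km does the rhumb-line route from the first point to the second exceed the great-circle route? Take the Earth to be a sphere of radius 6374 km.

437 km

Great circle: cos σ = sin φ₁ sin φ₂ + cos φ₁ cos φ₂ cos Δλ,  σ = 1.1580 rad → d_gc = 7380.9 km
Rhumb line: Δψ = +1.0375, q = Δφ/Δψ = 0.6628, d_rh = R√(Δφ²+q²Δλ²) = 7818.3 km
Excess = 7818.3 − 7380.9 = 437.4 ≈ 437 km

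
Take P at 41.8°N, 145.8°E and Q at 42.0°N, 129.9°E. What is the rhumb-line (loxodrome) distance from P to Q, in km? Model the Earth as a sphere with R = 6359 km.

1314 km

Δψ = ln[tan(π/4+φ₂/2)/tan(π/4+φ₁/2)] = +0.0047;  Δφ = +0.0035 rad,  Δλ = -0.2775 rad
q = Δφ/Δψ = 0.7443
d = R·√(Δφ² + q²Δλ²) = 6359·0.20658 = 1314 km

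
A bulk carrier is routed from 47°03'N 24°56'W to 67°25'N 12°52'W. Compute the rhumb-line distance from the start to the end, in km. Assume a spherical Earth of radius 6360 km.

2367 km

Δψ = ln[tan(π/4+φ₂/2)/tan(π/4+φ₁/2)] = +0.6782;  Δφ = +0.3555 rad,  Δλ = +0.2106 rad
q = Δφ/Δψ = 0.5241
d = R·√(Δφ² + q²Δλ²) = 6360·0.37221 = 2367 km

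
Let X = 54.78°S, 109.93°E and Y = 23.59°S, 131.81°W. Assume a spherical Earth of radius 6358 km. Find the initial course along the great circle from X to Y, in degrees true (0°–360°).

θ = atan2( sin Δλ·cos φ₂ ,  cos φ₁ sin φ₂ − sin φ₁ cos φ₂ cos Δλ )
  = atan2(+0.8072, -0.5853) = 125.94°

125.9°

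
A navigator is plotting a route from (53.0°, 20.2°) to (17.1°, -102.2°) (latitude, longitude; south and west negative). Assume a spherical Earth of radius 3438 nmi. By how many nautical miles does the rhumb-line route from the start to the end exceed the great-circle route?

545 nmi

Great circle: cos σ = sin φ₁ sin φ₂ + cos φ₁ cos φ₂ cos Δλ,  σ = 1.6442 rad → d_gc = 5652.9 nmi
Rhumb line: Δψ = -0.7919, q = Δφ/Δψ = 0.7913, d_rh = R√(Δφ²+q²Δλ²) = 6198.0 nmi
Excess = 6198.0 − 5652.9 = 545.1 ≈ 545 nmi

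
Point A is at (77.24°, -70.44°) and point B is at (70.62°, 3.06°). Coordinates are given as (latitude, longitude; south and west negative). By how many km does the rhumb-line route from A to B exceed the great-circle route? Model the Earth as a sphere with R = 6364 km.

Great circle: cos σ = sin φ₁ sin φ₂ + cos φ₁ cos φ₂ cos Δλ,  σ = 0.3456 rad → d_gc = 2199.7 km
Rhumb line: Δψ = -0.4234, q = Δφ/Δψ = 0.2729, d_rh = R√(Δφ²+q²Δλ²) = 2346.1 km
Excess = 2346.1 − 2199.7 = 146.4 ≈ 146 km

146 km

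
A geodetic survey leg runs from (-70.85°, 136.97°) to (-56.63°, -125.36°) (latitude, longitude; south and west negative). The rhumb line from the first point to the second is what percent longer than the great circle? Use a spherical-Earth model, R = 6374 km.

Great circle: σ = 0.7000 rad → d_gc = Rσ = 4461.8 km
Rhumb: Δφ = +0.2482, Δλ = +1.7047, Δψ = +0.5748, q = Δφ/Δψ = 0.4318 → d_rh = R√(Δφ²+q²Δλ²) = 4950.8 km
Excess = (4950.8 − 4461.8) / 4461.8 = 489.0 / 4461.8 = 10.96% ≈ 11.0%

11.0%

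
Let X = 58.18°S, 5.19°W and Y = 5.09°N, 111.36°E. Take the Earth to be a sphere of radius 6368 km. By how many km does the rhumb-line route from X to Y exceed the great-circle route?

745 km

Great circle: cos σ = sin φ₁ sin φ₂ + cos φ₁ cos φ₂ cos Δλ,  σ = 1.8861 rad → d_gc = 12010.8 km
Rhumb line: Δψ = +1.3441, q = Δφ/Δψ = 0.8216, d_rh = R√(Δφ²+q²Δλ²) = 12756.0 km
Excess = 12756.0 − 12010.8 = 745.2 ≈ 745 km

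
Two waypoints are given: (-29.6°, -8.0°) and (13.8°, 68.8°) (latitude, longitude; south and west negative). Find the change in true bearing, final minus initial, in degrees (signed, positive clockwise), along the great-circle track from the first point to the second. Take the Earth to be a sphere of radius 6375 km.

Initial bearing θ₁ = atan2(sin Δλ cos φ₂, cos φ₁ sin φ₂ − sin φ₁ cos φ₂ cos Δλ) = 71.47°
Final bearing θ₂ = (initial bearing from the destination back to the start) + 180° = 58.09°
Δθ = θ₂ − θ₁ = -13.4°

-13.4°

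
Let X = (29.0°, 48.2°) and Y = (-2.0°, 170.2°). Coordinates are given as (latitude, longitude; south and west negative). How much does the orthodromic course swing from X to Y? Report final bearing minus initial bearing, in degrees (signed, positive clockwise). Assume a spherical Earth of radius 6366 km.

Initial bearing θ₁ = atan2(sin Δλ cos φ₂, cos φ₁ sin φ₂ − sin φ₁ cos φ₂ cos Δλ) = 75.05°
Final bearing θ₂ = (initial bearing from the destination back to the start) + 180° = 122.27°
Δθ = θ₂ − θ₁ = +47.2°

+47.2°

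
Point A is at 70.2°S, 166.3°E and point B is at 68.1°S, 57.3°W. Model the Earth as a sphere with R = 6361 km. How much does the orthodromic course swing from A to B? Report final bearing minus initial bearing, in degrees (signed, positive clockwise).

At departure: θ₁ = atan2(sin Δλ cos φ₂, cos φ₁ sin φ₂ − sin φ₁ cos φ₂ cos Δλ) = 155.65°
At arrival: θ₂ = atan2(sin Δλ cos φ₁, −cos φ₂ sin φ₁ + sin φ₂ cos φ₁ cos Δλ) = 21.99°
Δθ = θ₂ − θ₁ = -133.7°

-133.7°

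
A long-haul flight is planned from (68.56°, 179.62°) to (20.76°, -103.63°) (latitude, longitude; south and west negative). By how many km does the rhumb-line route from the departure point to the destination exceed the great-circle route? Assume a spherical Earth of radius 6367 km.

Great circle: cos σ = sin φ₁ sin φ₂ + cos φ₁ cos φ₂ cos Δλ,  σ = 1.1502 rad → d_gc = 7323.6 km
Rhumb line: Δψ = -1.2938, q = Δφ/Δψ = 0.6448, d_rh = R√(Δφ²+q²Δλ²) = 7645.9 km
Excess = 7645.9 − 7323.6 = 322.3 ≈ 322 km

322 km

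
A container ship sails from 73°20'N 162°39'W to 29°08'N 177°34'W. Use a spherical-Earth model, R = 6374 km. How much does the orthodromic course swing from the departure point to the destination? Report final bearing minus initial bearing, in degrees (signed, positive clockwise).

At departure: θ₁ = atan2(sin Δλ cos φ₂, cos φ₁ sin φ₂ − sin φ₁ cos φ₂ cos Δλ) = 198.58°
At arrival: θ₂ = atan2(sin Δλ cos φ₁, −cos φ₂ sin φ₁ + sin φ₂ cos φ₁ cos Δλ) = 186.00°
Δθ = θ₂ − θ₁ = -12.6°

-12.6°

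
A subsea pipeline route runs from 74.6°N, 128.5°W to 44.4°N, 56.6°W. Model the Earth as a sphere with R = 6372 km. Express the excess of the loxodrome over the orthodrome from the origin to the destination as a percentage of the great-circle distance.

5.2%

Great circle: σ = 0.7474 rad → d_gc = Rσ = 4762.2 km
Rhumb: Δφ = -0.5271, Δλ = +1.2549, Δψ = -1.1343, q = Δφ/Δψ = 0.4647 → d_rh = R√(Δφ²+q²Δλ²) = 5008.6 km
Excess = (5008.6 − 4762.2) / 4762.2 = 246.4 / 4762.2 = 5.17% ≈ 5.2%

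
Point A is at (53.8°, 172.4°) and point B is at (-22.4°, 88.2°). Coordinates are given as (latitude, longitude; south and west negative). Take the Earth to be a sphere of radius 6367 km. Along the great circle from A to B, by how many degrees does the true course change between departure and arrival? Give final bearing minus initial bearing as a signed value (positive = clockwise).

At departure: θ₁ = atan2(sin Δλ cos φ₂, cos φ₁ sin φ₂ − sin φ₁ cos φ₂ cos Δλ) = 251.91°
At arrival: θ₂ = atan2(sin Δλ cos φ₁, −cos φ₂ sin φ₁ + sin φ₂ cos φ₁ cos Δλ) = 217.39°
Δθ = θ₂ − θ₁ = -34.5°

-34.5°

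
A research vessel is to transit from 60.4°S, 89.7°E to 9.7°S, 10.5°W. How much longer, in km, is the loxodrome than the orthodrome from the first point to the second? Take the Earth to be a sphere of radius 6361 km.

569 km

Great circle: cos σ = sin φ₁ sin φ₂ + cos φ₁ cos φ₂ cos Δλ,  σ = 1.5105 rad → d_gc = 9608.2 km
Rhumb line: Δψ = +1.1609, q = Δφ/Δψ = 0.7622, d_rh = R√(Δφ²+q²Δλ²) = 10177.5 km
Excess = 10177.5 − 9608.2 = 569.3 ≈ 569 km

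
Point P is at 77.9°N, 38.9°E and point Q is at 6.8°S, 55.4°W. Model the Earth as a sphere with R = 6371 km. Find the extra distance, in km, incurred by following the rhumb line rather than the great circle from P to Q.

630 km

Great circle: cos σ = sin φ₁ sin φ₂ + cos φ₁ cos φ₂ cos Δλ,  σ = 1.7026 rad → d_gc = 10847.0 km
Rhumb line: Δψ = -2.3634, q = Δφ/Δψ = 0.6255, d_rh = R√(Δφ²+q²Δλ²) = 11476.9 km
Excess = 11476.9 − 10847.0 = 629.9 ≈ 630 km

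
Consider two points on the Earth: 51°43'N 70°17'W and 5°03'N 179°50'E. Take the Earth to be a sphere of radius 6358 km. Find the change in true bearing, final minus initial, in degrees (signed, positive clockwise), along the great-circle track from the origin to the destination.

Initial bearing θ₁ = atan2(sin Δλ cos φ₂, cos φ₁ sin φ₂ − sin φ₁ cos φ₂ cos Δλ) = 288.89°
Final bearing θ₂ = (initial bearing from the destination back to the start) + 180° = 216.05°
Δθ = θ₂ − θ₁ = -72.8°

-72.8°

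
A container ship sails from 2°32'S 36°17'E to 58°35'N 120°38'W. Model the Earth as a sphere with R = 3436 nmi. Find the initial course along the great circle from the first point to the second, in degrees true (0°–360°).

θ = atan2( sin Δλ·cos φ₂ ,  cos φ₁ sin φ₂ − sin φ₁ cos φ₂ cos Δλ )
  = atan2(-0.2044, +0.8314) = 346.19°

346.2°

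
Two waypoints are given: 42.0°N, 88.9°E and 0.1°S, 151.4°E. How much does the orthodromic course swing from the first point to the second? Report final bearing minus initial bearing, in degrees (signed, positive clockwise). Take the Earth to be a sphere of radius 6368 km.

+26.2°

Initial bearing θ₁ = atan2(sin Δλ cos φ₂, cos φ₁ sin φ₂ − sin φ₁ cos φ₂ cos Δλ) = 109.28°
Final bearing θ₂ = (initial bearing from the destination back to the start) + 180° = 135.45°
Δθ = θ₂ − θ₁ = +26.2°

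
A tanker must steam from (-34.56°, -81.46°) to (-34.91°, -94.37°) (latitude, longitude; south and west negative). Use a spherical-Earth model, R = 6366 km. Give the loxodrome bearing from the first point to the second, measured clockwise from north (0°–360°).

Meridional parts: M(φ₁)=-0.6435, M(φ₂)=-0.6509 → ΔM = -0.0074;  Δλ = -0.2253 rad
tan C = Δλ / ΔM = +30.3124 → C = 268.11°

268.1°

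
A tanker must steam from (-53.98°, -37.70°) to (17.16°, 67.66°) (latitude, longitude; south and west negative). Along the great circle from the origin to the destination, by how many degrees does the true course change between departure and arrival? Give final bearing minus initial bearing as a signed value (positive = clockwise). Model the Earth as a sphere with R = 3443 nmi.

-54.0°

At departure: θ₁ = atan2(sin Δλ cos φ₂, cos φ₁ sin φ₂ − sin φ₁ cos φ₂ cos Δλ) = 91.94°
At arrival: θ₂ = atan2(sin Δλ cos φ₁, −cos φ₂ sin φ₁ + sin φ₂ cos φ₁ cos Δλ) = 37.96°
Δθ = θ₂ − θ₁ = -54.0°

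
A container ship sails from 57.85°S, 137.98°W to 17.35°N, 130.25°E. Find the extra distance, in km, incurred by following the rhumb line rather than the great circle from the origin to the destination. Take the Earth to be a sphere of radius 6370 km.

Great circle: cos σ = sin φ₁ sin φ₂ + cos φ₁ cos φ₂ cos Δλ,  σ = 1.8423 rad → d_gc = 11735.4 km
Rhumb line: Δψ = +1.5518, q = Δφ/Δψ = 0.8458, d_rh = R√(Δφ²+q²Δλ²) = 12015.2 km
Excess = 12015.2 − 11735.4 = 279.8 ≈ 280 km

280 km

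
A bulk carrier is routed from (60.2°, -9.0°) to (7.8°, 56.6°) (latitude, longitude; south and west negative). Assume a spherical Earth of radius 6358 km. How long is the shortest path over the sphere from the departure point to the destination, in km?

Haversine: a = sin²(Δφ/2)+cos φ₁ cos φ₂ sin²(Δλ/2) = 0.33941;  σ = 2·atan2(√a,√(1−a))
σ = 71.266° → d = Rσ = 6358·1.24383 = 7908 km

7908 km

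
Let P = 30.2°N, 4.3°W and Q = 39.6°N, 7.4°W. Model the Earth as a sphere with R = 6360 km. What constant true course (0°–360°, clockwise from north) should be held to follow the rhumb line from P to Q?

344.9°

Meridional parts: M(φ₁)=+0.5533, M(φ₂)=+0.7538 → ΔM = +0.2005;  Δλ = -0.0541 rad
tan C = Δλ / ΔM = -0.2699 → C = 344.90°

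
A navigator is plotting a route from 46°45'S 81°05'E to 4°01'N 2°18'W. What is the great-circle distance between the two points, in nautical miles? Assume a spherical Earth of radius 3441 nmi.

5310 nmi

cos σ = sin φ₁ sin φ₂ + cos φ₁ cos φ₂ cos Δλ
      = sin(-46.75°)sin(4.02°) + cos(-46.75°)cos(4.02°)cos(-83.38°) = 0.0277
σ = 88.411° → d = Rσ = 3441·1.54306 = 5310 nmi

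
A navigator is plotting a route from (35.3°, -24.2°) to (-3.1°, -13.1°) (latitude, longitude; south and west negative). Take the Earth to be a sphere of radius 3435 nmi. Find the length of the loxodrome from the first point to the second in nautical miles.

2386 nmi

Rhumb course C = atan2(Δλ, Δψ) with Δψ = ln[tan(π/4+φ₂/2)/tan(π/4+φ₁/2)] = -0.7134, Δλ = +0.1937 → C = 164.81°
d = R·|Δφ| / |cos C| = 3435·0.67021 / 0.96505 = 2386 nmi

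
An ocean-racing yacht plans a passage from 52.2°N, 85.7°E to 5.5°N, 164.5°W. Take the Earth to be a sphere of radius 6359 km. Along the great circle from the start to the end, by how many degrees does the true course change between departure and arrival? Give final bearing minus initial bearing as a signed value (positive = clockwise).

+73.6°

At departure: θ₁ = atan2(sin Δλ cos φ₂, cos φ₁ sin φ₂ − sin φ₁ cos φ₂ cos Δλ) = 70.85°
At arrival: θ₂ = atan2(sin Δλ cos φ₁, −cos φ₂ sin φ₁ + sin φ₂ cos φ₁ cos Δλ) = 144.43°
Δθ = θ₂ − θ₁ = +73.6°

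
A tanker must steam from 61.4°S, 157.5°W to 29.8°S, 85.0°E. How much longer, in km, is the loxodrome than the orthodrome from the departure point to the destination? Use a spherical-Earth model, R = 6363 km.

Great circle: cos σ = sin φ₁ sin φ₂ + cos φ₁ cos φ₂ cos Δλ,  σ = 1.3238 rad → d_gc = 8423.1 km
Rhumb line: Δψ = +0.8216, q = Δφ/Δψ = 0.6713, d_rh = R√(Δφ²+q²Δλ²) = 9436.2 km
Excess = 9436.2 − 8423.1 = 1013.1 ≈ 1013 km

1013 km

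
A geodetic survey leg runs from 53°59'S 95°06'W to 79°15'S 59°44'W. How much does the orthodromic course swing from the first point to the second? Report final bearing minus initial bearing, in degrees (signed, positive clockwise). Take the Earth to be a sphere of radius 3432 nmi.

-33.4°

Initial bearing θ₁ = atan2(sin Δλ cos φ₂, cos φ₁ sin φ₂ − sin φ₁ cos φ₂ cos Δλ) = 166.64°
Final bearing θ₂ = (initial bearing from the destination back to the start) + 180° = 133.25°
Δθ = θ₂ − θ₁ = -33.4°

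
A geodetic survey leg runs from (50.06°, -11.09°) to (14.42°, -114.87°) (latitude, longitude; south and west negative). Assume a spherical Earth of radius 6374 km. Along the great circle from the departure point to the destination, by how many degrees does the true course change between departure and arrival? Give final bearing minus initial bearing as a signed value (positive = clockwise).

At departure: θ₁ = atan2(sin Δλ cos φ₂, cos φ₁ sin φ₂ − sin φ₁ cos φ₂ cos Δλ) = 289.70°
At arrival: θ₂ = atan2(sin Δλ cos φ₁, −cos φ₂ sin φ₁ + sin φ₂ cos φ₁ cos Δλ) = 218.61°
Δθ = θ₂ − θ₁ = -71.1°

-71.1°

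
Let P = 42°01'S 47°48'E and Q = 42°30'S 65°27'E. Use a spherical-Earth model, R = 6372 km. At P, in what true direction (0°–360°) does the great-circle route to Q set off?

N = sin Δλ·cos φ₂ = +0.2235;  D = cos φ₁ sin φ₂ − sin φ₁ cos φ₂ cos Δλ = -0.0317
initial course = atan2(N, D) = 98.06°

98.1°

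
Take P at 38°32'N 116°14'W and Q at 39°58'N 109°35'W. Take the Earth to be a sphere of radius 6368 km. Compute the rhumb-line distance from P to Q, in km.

594 km

Δψ = ln[tan(π/4+φ₂/2)/tan(π/4+φ₁/2)] = +0.0323;  Δφ = +0.0250 rad,  Δλ = +0.1161 rad
q = Δφ/Δψ = 0.7743
d = R·√(Δφ² + q²Δλ²) = 6368·0.09329 = 594 km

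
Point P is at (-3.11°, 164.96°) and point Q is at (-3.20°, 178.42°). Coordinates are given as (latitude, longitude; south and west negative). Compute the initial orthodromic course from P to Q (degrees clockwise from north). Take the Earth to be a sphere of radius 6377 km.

θ = atan2( sin Δλ·cos φ₂ ,  cos φ₁ sin φ₂ − sin φ₁ cos φ₂ cos Δλ )
  = atan2(+0.2324, -0.0031) = 90.75°

90.8°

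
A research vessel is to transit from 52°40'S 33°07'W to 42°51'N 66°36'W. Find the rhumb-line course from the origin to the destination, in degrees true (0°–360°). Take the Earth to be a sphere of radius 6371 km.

Δψ = ln[tan(π/4+φ₂/2)/tan(π/4+φ₁/2)] = +1.9145
Δλ = -0.5844 rad (taken the short way round)
course = atan2(Δλ, Δψ) = 343.03°

343.0°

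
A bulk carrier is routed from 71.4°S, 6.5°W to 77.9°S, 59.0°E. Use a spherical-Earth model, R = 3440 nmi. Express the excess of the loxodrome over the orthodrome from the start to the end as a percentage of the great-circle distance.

Great circle: σ = 0.3030 rad → d_gc = Rσ = 1042.4 nmi
Rhumb: Δφ = -0.1134, Δλ = +1.1432, Δψ = -0.4351, q = Δφ/Δψ = 0.2608 → d_rh = R√(Δφ²+q²Δλ²) = 1097.2 nmi
Excess = (1097.2 − 1042.4) / 1042.4 = 54.8 / 1042.4 = 5.26% ≈ 5.3%

5.3%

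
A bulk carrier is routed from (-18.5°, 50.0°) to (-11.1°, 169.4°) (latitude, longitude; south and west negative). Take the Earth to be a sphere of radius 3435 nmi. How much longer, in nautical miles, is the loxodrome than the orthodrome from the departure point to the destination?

Great circle: cos σ = sin φ₁ sin φ₂ + cos φ₁ cos φ₂ cos Δλ,  σ = 1.9777 rad → d_gc = 6793.3 nmi
Rhumb line: Δψ = +0.1337, q = Δφ/Δψ = 0.9661, d_rh = R√(Δφ²+q²Δλ²) = 6929.5 nmi
Excess = 6929.5 − 6793.3 = 136.2 ≈ 136 nmi

136 nmi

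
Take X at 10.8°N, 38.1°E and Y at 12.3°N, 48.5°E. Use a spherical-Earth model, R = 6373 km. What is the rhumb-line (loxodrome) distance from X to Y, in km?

1146 km

Rhumb course C = atan2(Δλ, Δψ) with Δψ = ln[tan(π/4+φ₂/2)/tan(π/4+φ₁/2)] = +0.0267, Δλ = +0.1815 → C = 81.63°
d = R·|Δφ| / |cos C| = 6373·0.02618 / 0.14565 = 1146 km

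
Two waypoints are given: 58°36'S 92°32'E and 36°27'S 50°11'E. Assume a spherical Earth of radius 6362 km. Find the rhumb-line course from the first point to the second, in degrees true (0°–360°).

Meridional parts: M(φ₁)=-1.2691, M(φ₂)=-0.6840 → ΔM = +0.5851;  Δλ = -0.7391 rad
tan C = Δλ / ΔM = -1.2633 → C = 308.36°

308.4°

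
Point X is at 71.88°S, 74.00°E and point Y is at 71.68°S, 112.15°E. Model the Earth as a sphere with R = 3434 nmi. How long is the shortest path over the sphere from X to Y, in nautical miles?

703 nmi

Haversine: a = sin²(Δφ/2)+cos φ₁ cos φ₂ sin²(Δλ/2) = 0.01044;  σ = 2·atan2(√a,√(1−a))
σ = 11.731° → d = Rσ = 3434·0.20475 = 703 nmi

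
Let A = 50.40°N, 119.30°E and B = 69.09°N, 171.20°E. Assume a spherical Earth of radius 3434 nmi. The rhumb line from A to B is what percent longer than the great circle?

Great circle: σ = 0.5352 rad → d_gc = Rσ = 1838.0 nmi
Rhumb: Δφ = +0.3262, Δλ = +0.9058, Δψ = +0.6684, q = Δφ/Δψ = 0.4881 → d_rh = R√(Δφ²+q²Δλ²) = 1886.7 nmi
Excess = (1886.7 − 1838.0) / 1838.0 = 48.7 / 1838.0 = 2.6496% ≈ 2.6%

2.6%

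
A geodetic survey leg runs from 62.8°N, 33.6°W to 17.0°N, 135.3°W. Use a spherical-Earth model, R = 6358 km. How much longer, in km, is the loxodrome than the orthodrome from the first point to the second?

Great circle: cos σ = sin φ₁ sin φ₂ + cos φ₁ cos φ₂ cos Δλ,  σ = 1.3985 rad → d_gc = 8892.0 km
Rhumb line: Δψ = -1.1180, q = Δφ/Δψ = 0.7150, d_rh = R√(Δφ²+q²Δλ²) = 9536.4 km
Excess = 9536.4 − 8892.0 = 644.4 ≈ 644 km

644 km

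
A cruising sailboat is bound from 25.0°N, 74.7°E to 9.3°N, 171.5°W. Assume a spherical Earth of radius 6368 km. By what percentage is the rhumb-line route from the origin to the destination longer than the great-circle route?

2.3%

Great circle: σ = 1.8678 rad → d_gc = Rσ = 11894.0 km
Rhumb: Δφ = -0.2740, Δλ = +1.9862, Δψ = -0.2878, q = Δφ/Δψ = 0.9520 → d_rh = R√(Δφ²+q²Δλ²) = 12166.3 km
Excess = (12166.3 − 11894.0) / 11894.0 = 272.3 / 11894.0 = 2.29% ≈ 2.3%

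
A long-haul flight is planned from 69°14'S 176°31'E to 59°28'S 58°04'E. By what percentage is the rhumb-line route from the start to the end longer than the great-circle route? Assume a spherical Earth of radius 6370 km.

17.3%

Great circle: σ = 0.7676 rad → d_gc = Rσ = 4889.8 km
Rhumb: Δφ = +0.1705, Δλ = -2.0673, Δψ = +0.3985, q = Δφ/Δψ = 0.4278 → d_rh = R√(Δφ²+q²Δλ²) = 5736.7 km
Excess = (5736.7 − 4889.8) / 4889.8 = 846.9 / 4889.8 = 17.32% ≈ 17.3%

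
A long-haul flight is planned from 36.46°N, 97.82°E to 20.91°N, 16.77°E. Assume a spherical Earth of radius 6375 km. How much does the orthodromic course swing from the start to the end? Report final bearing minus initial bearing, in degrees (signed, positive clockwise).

At departure: θ₁ = atan2(sin Δλ cos φ₂, cos φ₁ sin φ₂ − sin φ₁ cos φ₂ cos Δλ) = 282.27°
At arrival: θ₂ = atan2(sin Δλ cos φ₁, −cos φ₂ sin φ₁ + sin φ₂ cos φ₁ cos Δλ) = 237.28°
Δθ = θ₂ − θ₁ = -45.0°

-45.0°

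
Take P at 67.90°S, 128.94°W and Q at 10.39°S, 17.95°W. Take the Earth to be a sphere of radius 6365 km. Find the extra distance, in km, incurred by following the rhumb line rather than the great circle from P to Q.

Great circle: cos σ = sin φ₁ sin φ₂ + cos φ₁ cos φ₂ cos Δλ,  σ = 1.5362 rad → d_gc = 9778.2 km
Rhumb line: Δψ = +1.4509, q = Δφ/Δψ = 0.6918, d_rh = R√(Δφ²+q²Δλ²) = 10657.0 km
Excess = 10657.0 − 9778.2 = 878.8 ≈ 879 km

879 km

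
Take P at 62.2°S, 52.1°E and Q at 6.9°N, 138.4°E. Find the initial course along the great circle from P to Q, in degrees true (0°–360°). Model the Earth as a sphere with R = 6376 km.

θ = atan2( sin Δλ·cos φ₂ ,  cos φ₁ sin φ₂ − sin φ₁ cos φ₂ cos Δλ )
  = atan2(+0.9907, +0.1127) = 83.51°

83.5°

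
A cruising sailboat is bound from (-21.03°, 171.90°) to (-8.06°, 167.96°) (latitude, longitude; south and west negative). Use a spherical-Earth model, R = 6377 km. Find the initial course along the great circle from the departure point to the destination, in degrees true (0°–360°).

343.1°

θ = atan2( sin Δλ·cos φ₂ ,  cos φ₁ sin φ₂ − sin φ₁ cos φ₂ cos Δλ )
  = atan2(-0.0680, +0.2236) = 343.08°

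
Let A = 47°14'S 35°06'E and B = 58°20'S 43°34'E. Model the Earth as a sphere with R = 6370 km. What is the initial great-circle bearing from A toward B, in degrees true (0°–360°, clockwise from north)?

158.5°

θ = atan2( sin Δλ·cos φ₂ ,  cos φ₁ sin φ₂ − sin φ₁ cos φ₂ cos Δλ )
  = atan2(+0.0773, -0.1967) = 158.55°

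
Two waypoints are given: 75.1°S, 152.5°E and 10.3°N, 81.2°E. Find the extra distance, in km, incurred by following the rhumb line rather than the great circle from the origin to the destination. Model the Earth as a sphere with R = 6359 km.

299 km

Great circle: cos σ = sin φ₁ sin φ₂ + cos φ₁ cos φ₂ cos Δλ,  σ = 1.6626 rad → d_gc = 10572.5 km
Rhumb line: Δψ = +2.2151, q = Δφ/Δψ = 0.6729, d_rh = R√(Δφ²+q²Δλ²) = 10871.4 km
Excess = 10871.4 − 10572.5 = 298.9 ≈ 299 km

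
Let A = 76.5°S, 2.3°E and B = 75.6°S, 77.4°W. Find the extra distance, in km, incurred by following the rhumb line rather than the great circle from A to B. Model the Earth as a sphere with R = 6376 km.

Great circle: cos σ = sin φ₁ sin φ₂ + cos φ₁ cos φ₂ cos Δλ,  σ = 0.3104 rad → d_gc = 1979.32 km
Rhumb line: Δψ = +0.0652, q = Δφ/Δψ = 0.2410, d_rh = R√(Δφ²+q²Δλ²) = 2139.75 km
Excess = 2139.75 − 1979.32 = 160.43 ≈ 160 km

160 km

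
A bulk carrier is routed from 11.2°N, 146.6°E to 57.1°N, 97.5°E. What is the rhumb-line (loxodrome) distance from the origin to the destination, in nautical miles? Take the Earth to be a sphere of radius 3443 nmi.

3598 nmi

Δψ = ln[tan(π/4+φ₂/2)/tan(π/4+φ₁/2)] = +1.0231;  Δφ = +0.8011 rad,  Δλ = -0.8570 rad
q = Δφ/Δψ = 0.7830
d = R·√(Δφ² + q²Δλ²) = 3443·1.04498 = 3598 nmi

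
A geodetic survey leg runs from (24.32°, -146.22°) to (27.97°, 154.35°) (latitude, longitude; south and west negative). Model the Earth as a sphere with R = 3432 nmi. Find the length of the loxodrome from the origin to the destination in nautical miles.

Δψ = ln[tan(π/4+φ₂/2)/tan(π/4+φ₁/2)] = +0.0710;  Δφ = +0.0637 rad,  Δλ = -1.0372 rad
q = Δφ/Δψ = 0.8975
d = R·√(Δφ² + q²Δλ²) = 3432·0.93306 = 3202 nmi

3202 nmi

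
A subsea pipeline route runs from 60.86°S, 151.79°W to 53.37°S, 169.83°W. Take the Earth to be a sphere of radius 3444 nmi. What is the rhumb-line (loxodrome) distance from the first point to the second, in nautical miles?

Rhumb course C = atan2(Δλ, Δψ) with Δψ = ln[tan(π/4+φ₂/2)/tan(π/4+φ₁/2)] = +0.2418, Δλ = -0.3149 → C = 307.52°
d = R·|Δφ| / |cos C| = 3444·0.13073 / 0.60903 = 739 nmi

739 nmi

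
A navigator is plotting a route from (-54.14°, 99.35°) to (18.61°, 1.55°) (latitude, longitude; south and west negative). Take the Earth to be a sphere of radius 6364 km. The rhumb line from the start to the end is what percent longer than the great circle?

Great circle: σ = 1.9113 rad → d_gc = Rσ = 12163.6 km
Rhumb: Δφ = +1.2697, Δλ = -1.7069, Δψ = +1.4590, q = Δφ/Δψ = 0.8703 → d_rh = R√(Δφ²+q²Δλ²) = 12436.5 km
Excess = (12436.5 − 12163.6) / 12163.6 = 272.9 / 12163.6 = 2.24% ≈ 2.2%

2.2%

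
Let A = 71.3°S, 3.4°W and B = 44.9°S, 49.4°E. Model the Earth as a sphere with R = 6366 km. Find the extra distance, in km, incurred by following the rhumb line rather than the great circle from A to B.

Great circle: cos σ = sin φ₁ sin φ₂ + cos φ₁ cos φ₂ cos Δλ,  σ = 0.6336 rad → d_gc = 4033.4 km
Rhumb line: Δψ = +0.9250, q = Δφ/Δψ = 0.4981, d_rh = R√(Δφ²+q²Δλ²) = 4140.4 km
Excess = 4140.4 − 4033.4 = 107.0 ≈ 107 km

107 km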